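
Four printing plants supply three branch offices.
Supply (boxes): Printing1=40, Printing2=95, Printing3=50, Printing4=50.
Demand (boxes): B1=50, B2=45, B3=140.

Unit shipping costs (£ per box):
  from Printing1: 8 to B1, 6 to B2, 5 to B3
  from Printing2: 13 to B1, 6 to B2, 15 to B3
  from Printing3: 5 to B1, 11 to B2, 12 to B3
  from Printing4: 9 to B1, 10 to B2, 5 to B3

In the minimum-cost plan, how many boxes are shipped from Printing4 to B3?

Optimal shipments:
  Printing1→B3: 40 boxes
  Printing2→B2: 45 boxes
  Printing2→B3: 50 boxes
  Printing3→B1: 50 boxes
  Printing4→B3: 50 boxes
Total cost = £1720.
So Printing4→B3 carries 50 boxes.

50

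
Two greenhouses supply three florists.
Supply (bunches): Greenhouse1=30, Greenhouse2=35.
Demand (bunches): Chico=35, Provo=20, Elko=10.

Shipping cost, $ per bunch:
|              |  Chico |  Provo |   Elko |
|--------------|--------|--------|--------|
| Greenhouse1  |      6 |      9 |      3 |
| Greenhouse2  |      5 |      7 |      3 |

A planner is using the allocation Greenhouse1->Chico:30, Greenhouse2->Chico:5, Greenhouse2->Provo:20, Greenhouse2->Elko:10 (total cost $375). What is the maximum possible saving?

10

Current plan cost = 30·6 + 5·5 + 20·7 + 10·3 = $375.
Optimal plan:
  Greenhouse1->Chico: 20 bunches
  Greenhouse1->Elko: 10 bunches
  Greenhouse2->Chico: 15 bunches
  Greenhouse2->Provo: 20 bunches
Optimal cost = $365.
Saving = 375 − 365 = $10.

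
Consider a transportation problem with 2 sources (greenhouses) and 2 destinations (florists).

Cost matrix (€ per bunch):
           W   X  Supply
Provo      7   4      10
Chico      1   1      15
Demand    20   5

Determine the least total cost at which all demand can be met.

An optimal shipping plan:
  Provo–W: 5 bunches
  Provo–X: 5 bunches
  Chico–W: 15 bunches
Total cost = €70.

70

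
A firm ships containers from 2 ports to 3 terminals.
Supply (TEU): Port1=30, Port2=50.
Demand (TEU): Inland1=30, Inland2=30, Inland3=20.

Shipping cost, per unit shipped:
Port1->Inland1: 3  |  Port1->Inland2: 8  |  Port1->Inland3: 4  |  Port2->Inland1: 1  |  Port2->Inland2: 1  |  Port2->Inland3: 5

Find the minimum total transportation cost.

A cheapest plan:
  Port1 to Inland1: 10 × 3 = 30
  Port1 to Inland3: 20 × 4 = 80
  Port2 to Inland1: 20 × 1 = 20
  Port2 to Inland2: 30 × 1 = 30
Total = 30 + 80 + 20 + 30 = 160.
(Supply check: Port1 ships 30; Port2 ships 50.)

160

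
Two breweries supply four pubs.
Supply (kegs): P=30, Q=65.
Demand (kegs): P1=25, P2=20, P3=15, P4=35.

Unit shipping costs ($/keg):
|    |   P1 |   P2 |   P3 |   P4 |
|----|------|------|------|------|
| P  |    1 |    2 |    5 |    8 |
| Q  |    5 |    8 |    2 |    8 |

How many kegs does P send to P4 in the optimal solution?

0

The minimum-cost plan:
  P->P1: 10 × $1 = $10
  P->P2: 20 × $2 = $40
  Q->P1: 15 × $5 = $75
  Q->P3: 15 × $2 = $30
  Q->P4: 35 × $8 = $280
Total cost = $435.
The route P→P4 is not used.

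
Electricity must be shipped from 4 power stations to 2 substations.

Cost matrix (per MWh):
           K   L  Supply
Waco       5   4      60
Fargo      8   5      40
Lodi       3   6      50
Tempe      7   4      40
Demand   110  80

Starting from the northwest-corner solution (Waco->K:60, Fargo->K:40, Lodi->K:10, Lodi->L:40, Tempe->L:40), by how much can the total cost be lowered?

Current plan cost = 60·5 + 40·8 + 10·3 + 40·6 + 40·4 = 1050.
Optimal plan:
  Waco–K: 60 × 5 = 300
  Fargo–L: 40 × 5 = 200
  Lodi–K: 50 × 3 = 150
  Tempe–L: 40 × 4 = 160
Optimal cost = 810.
Saving = 1050 − 810 = 240.

240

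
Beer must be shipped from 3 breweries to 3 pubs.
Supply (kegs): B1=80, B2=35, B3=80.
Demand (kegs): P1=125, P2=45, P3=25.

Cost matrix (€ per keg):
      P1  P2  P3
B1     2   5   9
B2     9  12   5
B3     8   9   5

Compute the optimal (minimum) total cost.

An optimal shipping plan:
  B1–P1: 80 kegs
  B2–P1: 10 kegs
  B2–P3: 25 kegs
  B3–P1: 35 kegs
  B3–P2: 45 kegs
Total cost = €1060.
(Supply check: B1 ships 80; B2 ships 35; B3 ships 80.)

1060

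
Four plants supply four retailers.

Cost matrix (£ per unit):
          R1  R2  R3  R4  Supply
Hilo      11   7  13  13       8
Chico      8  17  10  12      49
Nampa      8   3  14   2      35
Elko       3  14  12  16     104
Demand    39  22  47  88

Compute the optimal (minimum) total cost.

One minimum-cost allocation:
  Hilo to R2: 8 × £7 = £56
  Chico to R4: 49 × £12 = £588
  Nampa to R4: 35 × £2 = £70
  Elko to R1: 39 × £3 = £117
  Elko to R2: 14 × £14 = £196
  Elko to R3: 47 × £12 = £564
  Elko to R4: 4 × £16 = £64
Total = 56 + 588 + 70 + 117 + 196 + 564 + 64 = £1655.

1655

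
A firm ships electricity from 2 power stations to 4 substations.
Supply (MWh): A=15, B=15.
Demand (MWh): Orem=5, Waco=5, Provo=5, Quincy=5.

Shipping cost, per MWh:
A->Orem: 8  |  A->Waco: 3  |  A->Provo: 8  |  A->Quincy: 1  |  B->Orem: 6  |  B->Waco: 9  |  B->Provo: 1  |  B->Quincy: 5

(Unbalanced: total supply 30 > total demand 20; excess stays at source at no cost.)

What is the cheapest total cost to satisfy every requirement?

One minimum-cost allocation:
  A–Waco: 5 × 3 = 15
  A–Quincy: 5 × 1 = 5
  B–Orem: 5 × 6 = 30
  B–Provo: 5 × 1 = 5
Total = 15 + 5 + 30 + 5 = 55.

55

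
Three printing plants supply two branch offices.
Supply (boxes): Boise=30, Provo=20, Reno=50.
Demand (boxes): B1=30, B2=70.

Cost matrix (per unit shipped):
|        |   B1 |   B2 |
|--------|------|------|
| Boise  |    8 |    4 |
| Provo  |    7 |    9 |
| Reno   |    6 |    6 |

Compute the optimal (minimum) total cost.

Optimal allocation:
  Boise–B2: 30 boxes
  Provo–B1: 20 boxes
  Reno–B1: 10 boxes
  Reno–B2: 40 boxes
Total cost = 560.

560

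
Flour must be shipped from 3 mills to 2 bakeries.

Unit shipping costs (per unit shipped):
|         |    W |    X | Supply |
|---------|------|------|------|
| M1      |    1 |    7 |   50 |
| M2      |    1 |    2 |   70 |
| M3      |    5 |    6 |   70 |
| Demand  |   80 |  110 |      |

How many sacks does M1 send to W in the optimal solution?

50

Solving gives:
  M1→W: 50 × 1 = 50
  M2→W: 30 × 1 = 30
  M2→X: 40 × 2 = 80
  M3→X: 70 × 6 = 420
Total cost = 580.
So M1→W carries 50 sacks.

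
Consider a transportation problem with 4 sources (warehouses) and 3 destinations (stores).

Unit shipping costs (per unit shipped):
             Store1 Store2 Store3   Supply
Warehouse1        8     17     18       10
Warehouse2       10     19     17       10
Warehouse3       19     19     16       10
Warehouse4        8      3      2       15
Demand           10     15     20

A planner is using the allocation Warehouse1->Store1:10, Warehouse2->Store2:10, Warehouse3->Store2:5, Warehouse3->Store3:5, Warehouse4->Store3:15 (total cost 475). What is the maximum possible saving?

20

Current plan cost = 10·8 + 10·19 + 5·19 + 5·16 + 15·2 = 475.
Optimal plan:
  Warehouse1->Store1: 10 × 8 = 80
  Warehouse2->Store3: 10 × 17 = 170
  Warehouse3->Store3: 10 × 16 = 160
  Warehouse4->Store2: 15 × 3 = 45
Optimal cost = 455.
Saving = 475 − 455 = 20.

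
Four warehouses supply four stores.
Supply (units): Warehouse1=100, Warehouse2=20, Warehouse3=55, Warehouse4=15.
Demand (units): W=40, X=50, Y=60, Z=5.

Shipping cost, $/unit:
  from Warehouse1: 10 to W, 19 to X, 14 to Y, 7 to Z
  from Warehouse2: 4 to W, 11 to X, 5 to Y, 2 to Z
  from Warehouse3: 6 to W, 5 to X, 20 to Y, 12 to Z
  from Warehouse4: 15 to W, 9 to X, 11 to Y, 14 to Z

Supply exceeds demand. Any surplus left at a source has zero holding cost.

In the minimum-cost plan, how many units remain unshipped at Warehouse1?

Minimum-cost shipments:
  Warehouse1->W: 35 × $10 = $350
  Warehouse1->Y: 25 × $14 = $350
  Warehouse1->Z: 5 × $7 = $35
  Warehouse2->Y: 20 × $5 = $100
  Warehouse3->W: 5 × $6 = $30
  Warehouse3->X: 50 × $5 = $250
  Warehouse4->Y: 15 × $11 = $165
Total cost = $1280.
Warehouse1 ships 65 of its 100, leaving 35.

35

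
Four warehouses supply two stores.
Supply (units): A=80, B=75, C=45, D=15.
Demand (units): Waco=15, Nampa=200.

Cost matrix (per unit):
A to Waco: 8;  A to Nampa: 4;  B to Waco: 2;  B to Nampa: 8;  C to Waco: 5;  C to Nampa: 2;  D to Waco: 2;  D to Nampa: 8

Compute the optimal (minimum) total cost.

A cheapest plan:
  A–Nampa: 80 × 4 = 320
  B–Waco: 15 × 2 = 30
  B–Nampa: 60 × 8 = 480
  C–Nampa: 45 × 2 = 90
  D–Nampa: 15 × 8 = 120
Total = 320 + 30 + 480 + 90 + 120 = 1040.

1040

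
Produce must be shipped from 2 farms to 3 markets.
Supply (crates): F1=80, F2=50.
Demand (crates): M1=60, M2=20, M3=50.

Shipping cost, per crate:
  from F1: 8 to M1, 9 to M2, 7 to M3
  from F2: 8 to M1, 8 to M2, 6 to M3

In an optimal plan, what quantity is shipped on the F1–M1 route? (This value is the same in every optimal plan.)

60

Optimal shipments:
  F1→M1: 60 crates
  F1→M2: 20 crates
  F2→M3: 50 crates
Total cost = 960.
So F1→M1 carries 60 crates.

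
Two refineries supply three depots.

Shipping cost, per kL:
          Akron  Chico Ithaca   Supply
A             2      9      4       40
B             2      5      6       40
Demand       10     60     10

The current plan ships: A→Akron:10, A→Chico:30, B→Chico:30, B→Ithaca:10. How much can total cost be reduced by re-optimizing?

60

Current plan cost = 10·2 + 30·9 + 30·5 + 10·6 = 500.
Optimal plan:
  A to Akron: 10 × 2 = 20
  A to Chico: 20 × 9 = 180
  A to Ithaca: 10 × 4 = 40
  B to Chico: 40 × 5 = 200
Optimal cost = 440.
Saving = 500 − 440 = 60.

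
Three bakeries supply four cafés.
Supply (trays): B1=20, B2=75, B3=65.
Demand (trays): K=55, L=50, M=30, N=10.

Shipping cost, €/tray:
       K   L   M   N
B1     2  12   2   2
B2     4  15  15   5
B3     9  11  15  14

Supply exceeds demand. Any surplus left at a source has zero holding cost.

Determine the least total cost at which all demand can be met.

1010

A cheapest plan:
  B1 to M: 20 trays
  B2 to K: 55 trays
  B2 to N: 10 trays
  B3 to L: 50 trays
  B3 to M: 10 trays
Total cost = €1010.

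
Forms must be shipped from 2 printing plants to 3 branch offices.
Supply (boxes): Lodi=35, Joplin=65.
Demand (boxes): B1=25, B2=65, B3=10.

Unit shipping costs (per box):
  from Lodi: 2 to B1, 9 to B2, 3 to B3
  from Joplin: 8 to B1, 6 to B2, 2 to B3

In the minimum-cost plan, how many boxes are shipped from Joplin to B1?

Optimal shipments:
  Lodi->B1: 25 boxes
  Lodi->B3: 10 boxes
  Joplin->B2: 65 boxes
Total cost = 470.
The route Joplin→B1 is not used.

0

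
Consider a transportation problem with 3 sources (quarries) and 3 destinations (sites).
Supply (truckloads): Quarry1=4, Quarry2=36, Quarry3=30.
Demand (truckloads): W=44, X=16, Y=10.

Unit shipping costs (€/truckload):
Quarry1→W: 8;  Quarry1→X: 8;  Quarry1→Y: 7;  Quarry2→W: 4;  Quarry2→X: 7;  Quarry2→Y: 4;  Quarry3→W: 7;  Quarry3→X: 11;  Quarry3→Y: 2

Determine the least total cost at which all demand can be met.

An optimal shipping plan:
  Quarry1 to X: 4 × €8 = €32
  Quarry2 to W: 24 × €4 = €96
  Quarry2 to X: 12 × €7 = €84
  Quarry3 to W: 20 × €7 = €140
  Quarry3 to Y: 10 × €2 = €20
Total = 32 + 96 + 84 + 140 + 20 = €372.
(Supply check: Quarry1 ships 4; Quarry2 ships 36; Quarry3 ships 30.)

372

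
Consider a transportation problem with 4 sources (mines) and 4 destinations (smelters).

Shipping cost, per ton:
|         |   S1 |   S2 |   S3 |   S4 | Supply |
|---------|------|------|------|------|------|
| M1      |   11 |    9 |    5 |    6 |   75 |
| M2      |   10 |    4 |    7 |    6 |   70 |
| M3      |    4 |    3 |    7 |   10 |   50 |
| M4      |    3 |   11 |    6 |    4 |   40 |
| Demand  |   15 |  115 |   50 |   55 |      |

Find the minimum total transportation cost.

985

Optimal allocation:
  M1 to S3: 50 × 5 = 250
  M1 to S4: 25 × 6 = 150
  M2 to S2: 65 × 4 = 260
  M2 to S4: 5 × 6 = 30
  M3 to S2: 50 × 3 = 150
  M4 to S1: 15 × 3 = 45
  M4 to S4: 25 × 4 = 100
Total = 250 + 150 + 260 + 30 + 150 + 45 + 100 = 985.
(Supply check: M1 ships 75; M2 ships 70; M3 ships 50; M4 ships 40.)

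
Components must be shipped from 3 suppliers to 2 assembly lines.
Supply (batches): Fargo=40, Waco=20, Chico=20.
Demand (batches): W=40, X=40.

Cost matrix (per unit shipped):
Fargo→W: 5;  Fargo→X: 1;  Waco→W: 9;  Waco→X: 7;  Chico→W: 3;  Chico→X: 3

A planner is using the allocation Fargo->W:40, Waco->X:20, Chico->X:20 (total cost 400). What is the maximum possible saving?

Current plan cost = 40·5 + 20·7 + 20·3 = 400.
Optimal plan:
  Fargo–X: 40 × 1 = 40
  Waco–W: 20 × 9 = 180
  Chico–W: 20 × 3 = 60
Optimal cost = 280.
Saving = 400 − 280 = 120.

120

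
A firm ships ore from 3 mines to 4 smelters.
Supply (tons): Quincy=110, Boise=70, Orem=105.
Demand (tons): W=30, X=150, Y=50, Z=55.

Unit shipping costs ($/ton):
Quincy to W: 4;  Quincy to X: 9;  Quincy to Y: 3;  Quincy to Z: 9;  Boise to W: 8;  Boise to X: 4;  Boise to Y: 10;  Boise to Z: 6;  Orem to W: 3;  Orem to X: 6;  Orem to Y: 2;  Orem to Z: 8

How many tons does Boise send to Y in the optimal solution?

0

Optimal shipments:
  Quincy–W: 5 tons
  Quincy–Y: 50 tons
  Quincy–Z: 55 tons
  Boise–X: 70 tons
  Orem–W: 25 tons
  Orem–X: 80 tons
Total cost = $1500.
The route Boise→Y is not used.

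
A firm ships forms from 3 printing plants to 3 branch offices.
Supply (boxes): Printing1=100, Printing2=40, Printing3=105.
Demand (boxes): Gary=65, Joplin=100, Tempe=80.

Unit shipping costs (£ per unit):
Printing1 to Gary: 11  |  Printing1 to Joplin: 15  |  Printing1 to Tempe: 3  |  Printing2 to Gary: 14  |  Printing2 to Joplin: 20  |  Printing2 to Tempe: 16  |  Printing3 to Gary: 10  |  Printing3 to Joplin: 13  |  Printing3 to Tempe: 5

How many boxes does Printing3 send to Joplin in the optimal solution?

100

Solving gives:
  Printing1–Gary: 20 × £11 = £220
  Printing1–Tempe: 80 × £3 = £240
  Printing2–Gary: 40 × £14 = £560
  Printing3–Gary: 5 × £10 = £50
  Printing3–Joplin: 100 × £13 = £1300
Total cost = £2370.
So Printing3→Joplin carries 100 boxes.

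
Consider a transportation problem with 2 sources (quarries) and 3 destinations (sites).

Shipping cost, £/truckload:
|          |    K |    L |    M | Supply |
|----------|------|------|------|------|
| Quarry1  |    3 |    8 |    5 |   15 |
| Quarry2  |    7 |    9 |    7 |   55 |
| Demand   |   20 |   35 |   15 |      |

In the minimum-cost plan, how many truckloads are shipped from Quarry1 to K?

Solving gives:
  Quarry1 to K: 15 × £3 = £45
  Quarry2 to K: 5 × £7 = £35
  Quarry2 to L: 35 × £9 = £315
  Quarry2 to M: 15 × £7 = £105
Total cost = £500.
So Quarry1→K carries 15 truckloads.

15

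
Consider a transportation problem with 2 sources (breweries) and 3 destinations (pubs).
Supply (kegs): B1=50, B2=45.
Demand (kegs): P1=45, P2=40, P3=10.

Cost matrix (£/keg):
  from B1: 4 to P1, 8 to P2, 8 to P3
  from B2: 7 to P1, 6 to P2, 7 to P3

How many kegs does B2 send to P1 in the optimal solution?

Solving gives:
  B1→P1: 45 × £4 = £180
  B1→P3: 5 × £8 = £40
  B2→P2: 40 × £6 = £240
  B2→P3: 5 × £7 = £35
Total cost = £495.
The route B2→P1 is not used.

0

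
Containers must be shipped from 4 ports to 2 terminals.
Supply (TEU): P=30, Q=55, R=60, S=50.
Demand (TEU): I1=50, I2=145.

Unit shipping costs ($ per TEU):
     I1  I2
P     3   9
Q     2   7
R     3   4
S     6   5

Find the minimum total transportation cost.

One minimum-cost allocation:
  P→I1: 30 × $3 = $90
  Q→I1: 20 × $2 = $40
  Q→I2: 35 × $7 = $245
  R→I2: 60 × $4 = $240
  S→I2: 50 × $5 = $250
Total = 90 + 40 + 245 + 240 + 250 = $865.
(Supply check: P ships 30; Q ships 55; R ships 60; S ships 50.)

865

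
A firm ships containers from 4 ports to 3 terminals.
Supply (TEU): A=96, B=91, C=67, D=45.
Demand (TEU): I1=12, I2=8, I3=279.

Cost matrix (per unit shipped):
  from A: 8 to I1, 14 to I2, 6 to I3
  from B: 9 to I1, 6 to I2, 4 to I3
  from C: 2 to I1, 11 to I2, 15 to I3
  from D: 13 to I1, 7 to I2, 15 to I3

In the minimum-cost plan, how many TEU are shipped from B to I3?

Solving gives:
  A to I3: 96 × 6 = 576
  B to I3: 91 × 4 = 364
  C to I1: 12 × 2 = 24
  C to I3: 55 × 15 = 825
  D to I2: 8 × 7 = 56
  D to I3: 37 × 15 = 555
Total cost = 2400.
So B→I3 carries 91 TEU.

91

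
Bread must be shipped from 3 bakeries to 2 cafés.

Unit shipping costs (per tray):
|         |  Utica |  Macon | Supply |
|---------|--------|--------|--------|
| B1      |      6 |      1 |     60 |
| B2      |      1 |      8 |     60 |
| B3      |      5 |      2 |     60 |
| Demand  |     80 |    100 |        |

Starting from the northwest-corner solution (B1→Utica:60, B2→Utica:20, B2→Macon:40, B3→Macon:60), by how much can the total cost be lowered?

520

Current plan cost = 60·6 + 20·1 + 40·8 + 60·2 = 820.
Optimal plan:
  B1 to Macon: 60 trays
  B2 to Utica: 60 trays
  B3 to Utica: 20 trays
  B3 to Macon: 40 trays
Optimal cost = 300.
Saving = 820 − 300 = 520.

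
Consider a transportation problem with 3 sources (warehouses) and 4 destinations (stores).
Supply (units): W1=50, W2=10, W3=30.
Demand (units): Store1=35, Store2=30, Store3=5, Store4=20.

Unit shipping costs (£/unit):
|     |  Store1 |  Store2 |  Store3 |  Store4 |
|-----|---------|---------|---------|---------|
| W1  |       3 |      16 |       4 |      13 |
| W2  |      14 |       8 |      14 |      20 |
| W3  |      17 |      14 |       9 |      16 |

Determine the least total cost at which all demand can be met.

775

A cheapest plan:
  W1->Store1: 35 × £3 = £105
  W1->Store3: 5 × £4 = £20
  W1->Store4: 10 × £13 = £130
  W2->Store2: 10 × £8 = £80
  W3->Store2: 20 × £14 = £280
  W3->Store4: 10 × £16 = £160
Total = 105 + 20 + 130 + 80 + 280 + 160 = £775.
(Supply check: W1 ships 50; W2 ships 10; W3 ships 30.)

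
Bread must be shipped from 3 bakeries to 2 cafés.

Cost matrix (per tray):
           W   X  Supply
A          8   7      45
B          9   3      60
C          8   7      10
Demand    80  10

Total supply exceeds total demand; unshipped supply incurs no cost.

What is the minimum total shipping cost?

695

A cheapest plan:
  A->W: 45 × 8 = 360
  B->W: 25 × 9 = 225
  B->X: 10 × 3 = 30
  C->W: 10 × 8 = 80
Total = 360 + 225 + 30 + 80 = 695.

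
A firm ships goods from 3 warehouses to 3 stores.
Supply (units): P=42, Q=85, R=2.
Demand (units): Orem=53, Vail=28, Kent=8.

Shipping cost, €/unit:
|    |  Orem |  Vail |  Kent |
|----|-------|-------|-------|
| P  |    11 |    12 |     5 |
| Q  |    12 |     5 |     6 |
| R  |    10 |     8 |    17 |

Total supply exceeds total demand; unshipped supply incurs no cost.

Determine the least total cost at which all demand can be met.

778

An optimal shipping plan:
  P to Orem: 34 units
  P to Kent: 8 units
  Q to Orem: 17 units
  Q to Vail: 28 units
  R to Orem: 2 units
Total cost = €778.
(Supply check: P ships 42; Q ships 45; R ships 2.)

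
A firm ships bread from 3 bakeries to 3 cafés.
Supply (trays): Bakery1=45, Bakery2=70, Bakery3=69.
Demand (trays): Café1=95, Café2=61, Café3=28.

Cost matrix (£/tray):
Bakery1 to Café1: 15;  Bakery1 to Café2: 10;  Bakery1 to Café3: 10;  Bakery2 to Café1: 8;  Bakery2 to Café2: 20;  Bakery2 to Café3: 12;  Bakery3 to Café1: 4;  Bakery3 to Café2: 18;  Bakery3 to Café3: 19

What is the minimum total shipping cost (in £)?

1590

One minimum-cost allocation:
  Bakery1->Café2: 45 × £10 = £450
  Bakery2->Café1: 26 × £8 = £208
  Bakery2->Café2: 16 × £20 = £320
  Bakery2->Café3: 28 × £12 = £336
  Bakery3->Café1: 69 × £4 = £276
Total = 450 + 208 + 320 + 336 + 276 = £1590.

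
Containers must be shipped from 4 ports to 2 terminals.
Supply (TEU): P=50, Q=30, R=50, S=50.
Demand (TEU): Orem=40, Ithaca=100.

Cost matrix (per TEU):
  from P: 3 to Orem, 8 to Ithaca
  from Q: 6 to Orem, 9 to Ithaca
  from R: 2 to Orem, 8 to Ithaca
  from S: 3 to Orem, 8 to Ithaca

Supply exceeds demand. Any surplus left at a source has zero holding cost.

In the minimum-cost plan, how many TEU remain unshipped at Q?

Minimum-cost shipments:
  P→Ithaca: 50 × 8 = 400
  R→Orem: 40 × 2 = 80
  R→Ithaca: 10 × 8 = 80
  S→Ithaca: 40 × 8 = 320
Total cost = 880.
Q ships 0 of its 30, leaving 30.

30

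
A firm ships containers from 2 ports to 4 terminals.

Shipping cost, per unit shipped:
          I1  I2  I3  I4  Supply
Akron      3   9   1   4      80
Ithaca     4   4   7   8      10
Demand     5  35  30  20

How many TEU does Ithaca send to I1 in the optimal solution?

The minimum-cost plan:
  Akron–I1: 5 × 3 = 15
  Akron–I2: 25 × 9 = 225
  Akron–I3: 30 × 1 = 30
  Akron–I4: 20 × 4 = 80
  Ithaca–I2: 10 × 4 = 40
Total cost = 390.
The route Ithaca→I1 is not used.

0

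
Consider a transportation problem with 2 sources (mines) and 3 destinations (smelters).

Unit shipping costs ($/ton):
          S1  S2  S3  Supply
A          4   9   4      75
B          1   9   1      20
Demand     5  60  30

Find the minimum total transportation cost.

An optimal shipping plan:
  A->S1: 5 × $4 = $20
  A->S2: 60 × $9 = $540
  A->S3: 10 × $4 = $40
  B->S3: 20 × $1 = $20
Total = 20 + 540 + 40 + 20 = $620.

620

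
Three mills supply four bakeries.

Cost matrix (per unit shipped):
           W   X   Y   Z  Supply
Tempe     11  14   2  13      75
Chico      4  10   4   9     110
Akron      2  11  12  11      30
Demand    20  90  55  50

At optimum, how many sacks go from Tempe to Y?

55

Optimal shipments:
  Tempe–X: 20 × 14 = 280
  Tempe–Y: 55 × 2 = 110
  Chico–X: 60 × 10 = 600
  Chico–Z: 50 × 9 = 450
  Akron–W: 20 × 2 = 40
  Akron–X: 10 × 11 = 110
Total cost = 1590.
So Tempe→Y carries 55 sacks.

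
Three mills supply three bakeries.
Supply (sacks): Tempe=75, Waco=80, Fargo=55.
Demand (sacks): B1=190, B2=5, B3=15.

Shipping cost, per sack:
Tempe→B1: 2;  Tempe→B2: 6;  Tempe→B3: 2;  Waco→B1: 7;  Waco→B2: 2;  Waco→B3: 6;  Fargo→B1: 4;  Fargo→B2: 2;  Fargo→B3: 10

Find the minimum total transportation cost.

890

One minimum-cost allocation:
  Tempe->B1: 75 × 2 = 150
  Waco->B1: 60 × 7 = 420
  Waco->B2: 5 × 2 = 10
  Waco->B3: 15 × 6 = 90
  Fargo->B1: 55 × 4 = 220
Total = 150 + 420 + 10 + 90 + 220 = 890.
(Supply check: Tempe ships 75; Waco ships 80; Fargo ships 55.)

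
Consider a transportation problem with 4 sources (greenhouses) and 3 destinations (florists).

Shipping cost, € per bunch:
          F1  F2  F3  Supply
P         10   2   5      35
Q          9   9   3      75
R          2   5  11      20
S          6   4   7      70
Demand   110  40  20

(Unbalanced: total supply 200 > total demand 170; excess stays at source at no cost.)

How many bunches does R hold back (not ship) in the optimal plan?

0

An optimal plan:
  P to F2: 35 × €2 = €70
  Q to F1: 25 × €9 = €225
  Q to F3: 20 × €3 = €60
  R to F1: 20 × €2 = €40
  S to F1: 65 × €6 = €390
  S to F2: 5 × €4 = €20
Total cost = €805.
R ships 20 of its 20, leaving 0.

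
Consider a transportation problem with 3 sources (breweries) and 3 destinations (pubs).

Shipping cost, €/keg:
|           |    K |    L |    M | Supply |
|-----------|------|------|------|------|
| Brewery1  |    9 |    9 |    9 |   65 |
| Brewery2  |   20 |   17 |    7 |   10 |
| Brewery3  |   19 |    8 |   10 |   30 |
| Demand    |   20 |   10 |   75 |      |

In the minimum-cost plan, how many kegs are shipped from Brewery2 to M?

The minimum-cost plan:
  Brewery1->K: 20 kegs
  Brewery1->M: 45 kegs
  Brewery2->M: 10 kegs
  Brewery3->L: 10 kegs
  Brewery3->M: 20 kegs
Total cost = €935.
So Brewery2→M carries 10 kegs.

10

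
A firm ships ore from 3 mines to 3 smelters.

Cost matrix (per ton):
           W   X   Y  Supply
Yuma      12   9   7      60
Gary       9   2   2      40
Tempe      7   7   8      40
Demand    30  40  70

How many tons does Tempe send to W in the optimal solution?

Optimal shipments:
  Yuma→Y: 60 × 7 = 420
  Gary→X: 30 × 2 = 60
  Gary→Y: 10 × 2 = 20
  Tempe→W: 30 × 7 = 210
  Tempe→X: 10 × 7 = 70
Total cost = 780.
So Tempe→W carries 30 tons.

30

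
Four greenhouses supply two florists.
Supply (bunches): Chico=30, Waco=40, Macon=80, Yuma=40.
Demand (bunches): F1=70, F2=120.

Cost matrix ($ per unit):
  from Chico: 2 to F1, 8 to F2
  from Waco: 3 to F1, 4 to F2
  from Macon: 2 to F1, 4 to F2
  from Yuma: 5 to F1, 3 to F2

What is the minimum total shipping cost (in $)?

580

One minimum-cost allocation:
  Chico->F1: 30 × $2 = $60
  Waco->F2: 40 × $4 = $160
  Macon->F1: 40 × $2 = $80
  Macon->F2: 40 × $4 = $160
  Yuma->F2: 40 × $3 = $120
Total = 60 + 160 + 80 + 160 + 120 = $580.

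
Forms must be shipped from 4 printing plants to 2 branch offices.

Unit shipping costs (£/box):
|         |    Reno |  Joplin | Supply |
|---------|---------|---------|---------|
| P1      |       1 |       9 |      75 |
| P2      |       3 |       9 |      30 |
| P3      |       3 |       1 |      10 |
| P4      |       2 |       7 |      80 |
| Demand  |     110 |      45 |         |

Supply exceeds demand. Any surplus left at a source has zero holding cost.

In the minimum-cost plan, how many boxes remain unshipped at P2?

An optimal plan:
  P1→Reno: 75 × £1 = £75
  P3→Joplin: 10 × £1 = £10
  P4→Reno: 35 × £2 = £70
  P4→Joplin: 35 × £7 = £245
Total cost = £400.
P2 ships 0 of its 30, leaving 30.

30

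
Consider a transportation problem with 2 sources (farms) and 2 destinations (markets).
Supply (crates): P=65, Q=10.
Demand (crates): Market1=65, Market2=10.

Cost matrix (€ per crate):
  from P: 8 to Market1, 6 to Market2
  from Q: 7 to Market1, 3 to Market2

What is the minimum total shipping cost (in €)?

550

A cheapest plan:
  P→Market1: 65 crates
  Q→Market2: 10 crates
Total cost = €550.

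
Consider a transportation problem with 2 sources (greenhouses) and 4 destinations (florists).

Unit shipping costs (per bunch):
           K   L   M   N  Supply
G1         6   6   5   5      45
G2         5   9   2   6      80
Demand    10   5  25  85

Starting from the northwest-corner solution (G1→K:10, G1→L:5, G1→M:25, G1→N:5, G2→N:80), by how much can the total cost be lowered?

Current plan cost = 10·6 + 5·6 + 25·5 + 5·5 + 80·6 = 720.
Optimal plan:
  G1->L: 5 × 6 = 30
  G1->N: 40 × 5 = 200
  G2->K: 10 × 5 = 50
  G2->M: 25 × 2 = 50
  G2->N: 45 × 6 = 270
Optimal cost = 600.
Saving = 720 − 600 = 120.

120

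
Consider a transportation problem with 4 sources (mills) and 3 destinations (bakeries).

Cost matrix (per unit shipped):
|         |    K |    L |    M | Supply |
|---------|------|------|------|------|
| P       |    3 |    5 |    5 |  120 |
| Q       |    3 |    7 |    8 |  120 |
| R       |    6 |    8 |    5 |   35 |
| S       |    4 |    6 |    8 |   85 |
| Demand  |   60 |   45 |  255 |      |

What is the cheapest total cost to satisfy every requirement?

One minimum-cost allocation:
  P–M: 120 × 5 = 600
  Q–K: 60 × 3 = 180
  Q–M: 60 × 8 = 480
  R–M: 35 × 5 = 175
  S–L: 45 × 6 = 270
  S–M: 40 × 8 = 320
Total = 600 + 180 + 480 + 175 + 270 + 320 = 2025.

2025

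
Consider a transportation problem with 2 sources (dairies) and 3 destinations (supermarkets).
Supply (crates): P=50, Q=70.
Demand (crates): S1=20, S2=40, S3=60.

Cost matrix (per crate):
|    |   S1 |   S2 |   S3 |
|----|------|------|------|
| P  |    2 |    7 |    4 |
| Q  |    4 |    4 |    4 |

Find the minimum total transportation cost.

440

A cheapest plan:
  P->S1: 20 crates
  P->S3: 30 crates
  Q->S2: 40 crates
  Q->S3: 30 crates
Total cost = 440.
(Supply check: P ships 50; Q ships 70.)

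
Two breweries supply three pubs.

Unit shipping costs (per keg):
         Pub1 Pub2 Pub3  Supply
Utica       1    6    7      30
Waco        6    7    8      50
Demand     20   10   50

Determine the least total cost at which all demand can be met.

Optimal allocation:
  Utica→Pub1: 20 × 1 = 20
  Utica→Pub2: 10 × 6 = 60
  Waco→Pub3: 50 × 8 = 400
Total = 20 + 60 + 400 = 480.
(Supply check: Utica ships 30; Waco ships 50.)

480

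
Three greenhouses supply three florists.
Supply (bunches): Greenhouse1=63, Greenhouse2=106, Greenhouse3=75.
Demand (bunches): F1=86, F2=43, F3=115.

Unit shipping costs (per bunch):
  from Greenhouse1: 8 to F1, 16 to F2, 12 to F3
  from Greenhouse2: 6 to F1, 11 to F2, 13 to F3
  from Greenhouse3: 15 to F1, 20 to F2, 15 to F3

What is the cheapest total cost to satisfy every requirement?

An optimal shipping plan:
  Greenhouse1 to F1: 23 bunches
  Greenhouse1 to F3: 40 bunches
  Greenhouse2 to F1: 63 bunches
  Greenhouse2 to F2: 43 bunches
  Greenhouse3 to F3: 75 bunches
Total cost = 2640.

2640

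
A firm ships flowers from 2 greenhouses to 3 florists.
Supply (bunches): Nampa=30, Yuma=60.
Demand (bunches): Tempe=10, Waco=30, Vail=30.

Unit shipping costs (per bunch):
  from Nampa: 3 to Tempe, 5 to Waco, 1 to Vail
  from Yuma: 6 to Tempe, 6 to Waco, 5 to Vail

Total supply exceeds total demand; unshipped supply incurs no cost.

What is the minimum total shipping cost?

270

One minimum-cost allocation:
  Nampa→Vail: 30 bunches
  Yuma→Tempe: 10 bunches
  Yuma→Waco: 30 bunches
Total cost = 270.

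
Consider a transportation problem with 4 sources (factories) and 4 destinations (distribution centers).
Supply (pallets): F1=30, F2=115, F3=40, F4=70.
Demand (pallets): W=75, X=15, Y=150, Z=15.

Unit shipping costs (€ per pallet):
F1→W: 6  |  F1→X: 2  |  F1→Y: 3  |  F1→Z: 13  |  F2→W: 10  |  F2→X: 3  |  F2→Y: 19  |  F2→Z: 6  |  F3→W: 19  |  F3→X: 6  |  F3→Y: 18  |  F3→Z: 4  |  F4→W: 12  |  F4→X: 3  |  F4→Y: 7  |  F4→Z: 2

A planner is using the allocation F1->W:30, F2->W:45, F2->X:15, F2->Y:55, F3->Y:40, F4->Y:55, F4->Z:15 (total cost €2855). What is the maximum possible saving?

495

Current plan cost = 30·6 + 45·10 + 15·3 + 55·19 + 40·18 + 55·7 + 15·2 = €2855.
Optimal plan:
  F1->Y: 30 × €3 = €90
  F2->W: 75 × €10 = €750
  F2->X: 15 × €3 = €45
  F2->Y: 25 × €19 = €475
  F3->Y: 25 × €18 = €450
  F3->Z: 15 × €4 = €60
  F4->Y: 70 × €7 = €490
Optimal cost = €2360.
Saving = 2855 − 2360 = €495.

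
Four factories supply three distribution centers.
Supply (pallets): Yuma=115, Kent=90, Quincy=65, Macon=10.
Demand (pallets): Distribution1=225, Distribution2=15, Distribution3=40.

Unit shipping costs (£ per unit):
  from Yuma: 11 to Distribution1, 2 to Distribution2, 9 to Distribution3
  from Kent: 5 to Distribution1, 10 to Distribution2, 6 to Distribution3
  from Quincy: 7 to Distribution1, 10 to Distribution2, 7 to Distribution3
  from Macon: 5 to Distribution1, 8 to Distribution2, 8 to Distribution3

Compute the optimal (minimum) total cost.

2005

A cheapest plan:
  Yuma→Distribution1: 60 pallets
  Yuma→Distribution2: 15 pallets
  Yuma→Distribution3: 40 pallets
  Kent→Distribution1: 90 pallets
  Quincy→Distribution1: 65 pallets
  Macon→Distribution1: 10 pallets
Total cost = £2005.
(Supply check: Yuma ships 115; Kent ships 90; Quincy ships 65; Macon ships 10.)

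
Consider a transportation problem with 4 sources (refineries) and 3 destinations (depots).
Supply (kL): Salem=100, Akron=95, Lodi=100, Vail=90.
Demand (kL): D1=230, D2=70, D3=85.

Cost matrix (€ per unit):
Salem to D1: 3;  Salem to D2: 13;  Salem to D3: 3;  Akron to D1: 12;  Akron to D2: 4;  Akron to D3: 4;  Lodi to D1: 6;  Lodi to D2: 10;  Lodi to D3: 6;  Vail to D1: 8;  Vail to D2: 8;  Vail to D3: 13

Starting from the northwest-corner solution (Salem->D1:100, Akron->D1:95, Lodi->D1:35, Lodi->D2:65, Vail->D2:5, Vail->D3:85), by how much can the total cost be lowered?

1445

Current plan cost = 100·3 + 95·12 + 35·6 + 65·10 + 5·8 + 85·13 = €3445.
Optimal plan:
  Salem->D1: 100 × €3 = €300
  Akron->D2: 10 × €4 = €40
  Akron->D3: 85 × €4 = €340
  Lodi->D1: 100 × €6 = €600
  Vail->D1: 30 × €8 = €240
  Vail->D2: 60 × €8 = €480
Optimal cost = €2000.
Saving = 3445 − 2000 = €1445.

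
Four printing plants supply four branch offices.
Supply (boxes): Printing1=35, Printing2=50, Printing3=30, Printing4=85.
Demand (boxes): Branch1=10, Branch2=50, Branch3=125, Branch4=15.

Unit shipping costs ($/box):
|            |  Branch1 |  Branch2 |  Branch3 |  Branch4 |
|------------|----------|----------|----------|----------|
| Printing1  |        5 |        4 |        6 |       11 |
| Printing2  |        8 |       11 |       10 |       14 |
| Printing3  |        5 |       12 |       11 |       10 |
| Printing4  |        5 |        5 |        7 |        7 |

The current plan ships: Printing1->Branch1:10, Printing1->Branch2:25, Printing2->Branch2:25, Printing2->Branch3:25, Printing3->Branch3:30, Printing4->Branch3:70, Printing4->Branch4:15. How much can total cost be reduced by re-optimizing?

Current plan cost = 10·5 + 25·4 + 25·11 + 25·10 + 30·11 + 70·7 + 15·7 = $1600.
Optimal plan:
  Printing1 to Branch2: 35 boxes
  Printing2 to Branch3: 50 boxes
  Printing3 to Branch1: 10 boxes
  Printing3 to Branch3: 5 boxes
  Printing3 to Branch4: 15 boxes
  Printing4 to Branch2: 15 boxes
  Printing4 to Branch3: 70 boxes
Optimal cost = $1460.
Saving = 1600 − 1460 = $140.

140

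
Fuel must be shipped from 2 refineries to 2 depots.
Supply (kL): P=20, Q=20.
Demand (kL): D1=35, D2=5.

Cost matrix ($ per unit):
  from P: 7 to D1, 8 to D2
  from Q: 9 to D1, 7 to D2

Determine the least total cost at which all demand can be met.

Optimal allocation:
  P->D1: 20 kL
  Q->D1: 15 kL
  Q->D2: 5 kL
Total cost = $310.

310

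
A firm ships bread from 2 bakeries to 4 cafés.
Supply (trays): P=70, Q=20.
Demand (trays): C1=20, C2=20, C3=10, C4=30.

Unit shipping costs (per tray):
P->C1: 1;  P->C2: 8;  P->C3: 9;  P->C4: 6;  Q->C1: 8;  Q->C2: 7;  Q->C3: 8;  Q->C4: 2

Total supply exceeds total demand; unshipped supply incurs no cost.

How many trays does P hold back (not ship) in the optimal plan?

Minimum-cost shipments:
  P to C1: 20 trays
  P to C2: 20 trays
  P to C3: 10 trays
  P to C4: 10 trays
  Q to C4: 20 trays
Total cost = 370.
P ships 60 of its 70, leaving 10.

10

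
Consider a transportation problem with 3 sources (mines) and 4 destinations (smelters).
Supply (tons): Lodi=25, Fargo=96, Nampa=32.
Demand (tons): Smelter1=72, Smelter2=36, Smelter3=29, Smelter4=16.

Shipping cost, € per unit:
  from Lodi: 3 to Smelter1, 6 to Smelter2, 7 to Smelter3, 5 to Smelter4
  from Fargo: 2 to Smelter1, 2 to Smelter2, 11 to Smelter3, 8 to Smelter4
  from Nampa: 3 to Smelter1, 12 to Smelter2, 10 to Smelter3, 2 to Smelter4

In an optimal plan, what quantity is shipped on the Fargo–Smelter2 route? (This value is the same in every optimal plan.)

Optimal shipments:
  Lodi→Smelter3: 25 tons
  Fargo→Smelter1: 60 tons
  Fargo→Smelter2: 36 tons
  Nampa→Smelter1: 12 tons
  Nampa→Smelter3: 4 tons
  Nampa→Smelter4: 16 tons
Total cost = €475.
So Fargo→Smelter2 carries 36 tons.

36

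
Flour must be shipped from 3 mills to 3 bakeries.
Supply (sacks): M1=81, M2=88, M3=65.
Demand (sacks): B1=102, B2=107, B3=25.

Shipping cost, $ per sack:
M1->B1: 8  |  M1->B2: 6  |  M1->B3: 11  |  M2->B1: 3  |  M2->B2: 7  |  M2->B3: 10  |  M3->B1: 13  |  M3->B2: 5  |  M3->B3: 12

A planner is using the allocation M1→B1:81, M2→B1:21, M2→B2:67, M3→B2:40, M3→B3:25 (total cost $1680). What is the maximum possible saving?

452

Current plan cost = 81·8 + 21·3 + 67·7 + 40·5 + 25·12 = $1680.
Optimal plan:
  M1 to B1: 14 × $8 = $112
  M1 to B2: 42 × $6 = $252
  M1 to B3: 25 × $11 = $275
  M2 to B1: 88 × $3 = $264
  M3 to B2: 65 × $5 = $325
Optimal cost = $1228.
Saving = 1680 − 1228 = $452.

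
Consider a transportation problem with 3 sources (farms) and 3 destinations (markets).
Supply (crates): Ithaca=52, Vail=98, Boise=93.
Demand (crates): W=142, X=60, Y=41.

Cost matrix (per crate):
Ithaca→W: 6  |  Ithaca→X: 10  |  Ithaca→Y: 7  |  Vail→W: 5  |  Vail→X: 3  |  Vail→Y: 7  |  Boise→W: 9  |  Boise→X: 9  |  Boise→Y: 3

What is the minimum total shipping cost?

1273

One minimum-cost allocation:
  Ithaca->W: 52 × 6 = 312
  Vail->W: 38 × 5 = 190
  Vail->X: 60 × 3 = 180
  Boise->W: 52 × 9 = 468
  Boise->Y: 41 × 3 = 123
Total = 312 + 190 + 180 + 468 + 123 = 1273.
(Supply check: Ithaca ships 52; Vail ships 98; Boise ships 93.)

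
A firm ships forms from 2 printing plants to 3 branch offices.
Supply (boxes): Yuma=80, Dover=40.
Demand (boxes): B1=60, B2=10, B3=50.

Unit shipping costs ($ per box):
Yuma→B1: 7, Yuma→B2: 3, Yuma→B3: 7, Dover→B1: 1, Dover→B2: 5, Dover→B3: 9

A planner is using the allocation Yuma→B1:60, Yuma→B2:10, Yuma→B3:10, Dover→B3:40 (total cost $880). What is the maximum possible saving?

Current plan cost = 60·7 + 10·3 + 10·7 + 40·9 = $880.
Optimal plan:
  Yuma->B1: 20 × $7 = $140
  Yuma->B2: 10 × $3 = $30
  Yuma->B3: 50 × $7 = $350
  Dover->B1: 40 × $1 = $40
Optimal cost = $560.
Saving = 880 − 560 = $320.

320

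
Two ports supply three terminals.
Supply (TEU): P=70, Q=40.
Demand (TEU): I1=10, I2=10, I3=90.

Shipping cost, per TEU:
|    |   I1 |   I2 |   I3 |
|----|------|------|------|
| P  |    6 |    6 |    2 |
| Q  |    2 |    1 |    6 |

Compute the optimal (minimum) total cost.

290

An optimal shipping plan:
  P→I3: 70 × 2 = 140
  Q→I1: 10 × 2 = 20
  Q→I2: 10 × 1 = 10
  Q→I3: 20 × 6 = 120
Total = 140 + 20 + 10 + 120 = 290.
(Supply check: P ships 70; Q ships 40.)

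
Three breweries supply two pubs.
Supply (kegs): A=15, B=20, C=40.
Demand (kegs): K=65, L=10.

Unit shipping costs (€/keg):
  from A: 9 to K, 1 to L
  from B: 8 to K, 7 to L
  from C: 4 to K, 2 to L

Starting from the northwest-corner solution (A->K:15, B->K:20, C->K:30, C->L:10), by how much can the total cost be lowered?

60

Current plan cost = 15·9 + 20·8 + 30·4 + 10·2 = €435.
Optimal plan:
  A to K: 5 kegs
  A to L: 10 kegs
  B to K: 20 kegs
  C to K: 40 kegs
Optimal cost = €375.
Saving = 435 − 375 = €60.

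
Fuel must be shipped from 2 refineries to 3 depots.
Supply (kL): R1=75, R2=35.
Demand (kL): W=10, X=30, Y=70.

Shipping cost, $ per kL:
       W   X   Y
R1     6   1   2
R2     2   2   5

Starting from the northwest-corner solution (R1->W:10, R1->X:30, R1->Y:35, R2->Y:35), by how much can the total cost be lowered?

Current plan cost = 10·6 + 30·1 + 35·2 + 35·5 = $335.
Optimal plan:
  R1 to X: 5 kL
  R1 to Y: 70 kL
  R2 to W: 10 kL
  R2 to X: 25 kL
Optimal cost = $215.
Saving = 335 − 215 = $120.

120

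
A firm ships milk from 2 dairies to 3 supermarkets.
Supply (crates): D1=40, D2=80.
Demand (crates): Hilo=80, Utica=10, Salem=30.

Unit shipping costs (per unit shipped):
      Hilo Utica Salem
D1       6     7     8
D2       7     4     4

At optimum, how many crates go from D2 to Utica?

10

Solving gives:
  D1 to Hilo: 40 crates
  D2 to Hilo: 40 crates
  D2 to Utica: 10 crates
  D2 to Salem: 30 crates
Total cost = 680.
So D2→Utica carries 10 crates.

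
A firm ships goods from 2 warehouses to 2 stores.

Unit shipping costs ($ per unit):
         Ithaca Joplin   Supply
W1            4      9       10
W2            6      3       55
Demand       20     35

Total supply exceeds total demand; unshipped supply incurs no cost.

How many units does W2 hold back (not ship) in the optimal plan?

Minimum-cost shipments:
  W1–Ithaca: 10 × $4 = $40
  W2–Ithaca: 10 × $6 = $60
  W2–Joplin: 35 × $3 = $105
Total cost = $205.
W2 ships 45 of its 55, leaving 10.

10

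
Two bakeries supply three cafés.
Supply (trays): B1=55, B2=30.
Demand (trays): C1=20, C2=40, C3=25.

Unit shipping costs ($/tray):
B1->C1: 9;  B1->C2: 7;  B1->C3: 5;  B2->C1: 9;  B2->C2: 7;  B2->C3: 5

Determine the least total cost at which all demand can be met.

An optimal shipping plan:
  B1→C1: 20 × $9 = $180
  B1→C2: 35 × $7 = $245
  B2→C2: 5 × $7 = $35
  B2→C3: 25 × $5 = $125
Total = 180 + 245 + 35 + 125 = $585.

585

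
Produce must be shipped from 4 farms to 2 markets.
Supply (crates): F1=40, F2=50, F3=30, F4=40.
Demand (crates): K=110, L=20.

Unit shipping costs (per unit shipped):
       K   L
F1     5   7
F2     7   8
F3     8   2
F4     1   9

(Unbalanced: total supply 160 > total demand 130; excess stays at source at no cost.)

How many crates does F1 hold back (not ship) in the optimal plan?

An optimal plan:
  F1->K: 40 × 5 = 200
  F2->K: 30 × 7 = 210
  F3->L: 20 × 2 = 40
  F4->K: 40 × 1 = 40
Total cost = 490.
F1 ships 40 of its 40, leaving 0.

0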